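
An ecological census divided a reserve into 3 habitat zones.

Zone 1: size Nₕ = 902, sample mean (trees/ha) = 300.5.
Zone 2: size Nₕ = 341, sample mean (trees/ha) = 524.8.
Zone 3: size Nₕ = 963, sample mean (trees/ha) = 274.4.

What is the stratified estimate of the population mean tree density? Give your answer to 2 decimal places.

323.78

N = 902 + 341 + 963 = 2206.
Weight each subgroup mean by Nₕ/N and sum.
Σ Nₕx̄ₕ = 902·300.5 + 341·524.8 + 963·274.4 = 271051 + 178956.8 + 264247.2 = 714255.
Divide by N: 714255 / 2206 = 323.7783... → 323.78.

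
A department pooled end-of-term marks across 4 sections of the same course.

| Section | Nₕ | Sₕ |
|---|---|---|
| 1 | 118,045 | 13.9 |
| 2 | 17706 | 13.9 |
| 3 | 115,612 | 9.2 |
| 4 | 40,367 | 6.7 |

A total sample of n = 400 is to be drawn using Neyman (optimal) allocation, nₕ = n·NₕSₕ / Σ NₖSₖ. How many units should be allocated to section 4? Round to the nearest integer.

Σ NₕSₕ = 118045·13.9 + 17706·13.9 + 115612·9.2 + 40367·6.7 = 3221028.2.
Share for 4: 270458.9/3221028.2 = 0.08397.
n_4 = 400 × 0.08397 = 33.587... → 34.

34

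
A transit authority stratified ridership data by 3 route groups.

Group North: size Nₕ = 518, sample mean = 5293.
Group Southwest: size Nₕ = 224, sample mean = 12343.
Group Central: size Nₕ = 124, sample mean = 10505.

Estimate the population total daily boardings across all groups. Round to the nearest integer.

6809226

North: 518·5293 = 2741774
Southwest: 224·12343 = 2764832
Central: 124·10505 = 1302620
τ̂ = Σ Nₕx̄ₕ = 6809226.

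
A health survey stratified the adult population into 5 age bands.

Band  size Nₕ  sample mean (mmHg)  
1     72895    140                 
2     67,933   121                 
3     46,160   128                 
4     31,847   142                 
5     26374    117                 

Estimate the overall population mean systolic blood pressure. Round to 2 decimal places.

x̄_st = (Σ Nₕx̄ₕ) / (Σ Nₕ) = (72895·140 + 67933·121 + 46160·128 + 31847·142 + 26374·117) / 245209
= 31941705 / 245209 = 130.2632... → 130.26.

130.26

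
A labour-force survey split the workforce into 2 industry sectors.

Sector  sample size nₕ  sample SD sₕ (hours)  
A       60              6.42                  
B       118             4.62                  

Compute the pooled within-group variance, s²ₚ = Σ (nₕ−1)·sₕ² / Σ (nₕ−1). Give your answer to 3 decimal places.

28.006

A: (60−1)·6.42² = 59·41.2164 = 2431.7676
B: (118−1)·4.62² = 117·21.3444 = 2497.2948
Numerator = 4929.0624; denominator = Σ(nₕ−1) = 176.
s²ₚ = 4929.0624/176 = 28.00604... → 28.006.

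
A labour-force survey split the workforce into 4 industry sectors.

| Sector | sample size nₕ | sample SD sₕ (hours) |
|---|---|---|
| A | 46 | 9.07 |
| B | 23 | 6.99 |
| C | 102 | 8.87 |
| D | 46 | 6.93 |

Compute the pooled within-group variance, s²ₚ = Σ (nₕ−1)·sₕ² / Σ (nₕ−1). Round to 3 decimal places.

69.879

Degrees of freedom: 45 + 22 + 101 + 45 = 213.
Σ(nₕ−1)sₕ² = 45·82.2649 + 22·48.8601 + 101·78.6769 + 45·48.0249 = 14884.3301.
s²ₚ = 14884.3301 / 213 = 69.87948... → 69.879.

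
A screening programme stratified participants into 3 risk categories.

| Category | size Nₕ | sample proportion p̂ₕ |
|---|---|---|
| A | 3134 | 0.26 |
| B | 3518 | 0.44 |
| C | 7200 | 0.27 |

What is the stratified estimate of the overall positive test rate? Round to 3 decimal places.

0.311

Wₕ = Nₕ/N with N = 13852: 0.2262, 0.2540, 0.5198.
p̂_st = 0.2262·0.26 + 0.2540·0.44 + 0.5198·0.27 ≈ 0.31091... → 0.311.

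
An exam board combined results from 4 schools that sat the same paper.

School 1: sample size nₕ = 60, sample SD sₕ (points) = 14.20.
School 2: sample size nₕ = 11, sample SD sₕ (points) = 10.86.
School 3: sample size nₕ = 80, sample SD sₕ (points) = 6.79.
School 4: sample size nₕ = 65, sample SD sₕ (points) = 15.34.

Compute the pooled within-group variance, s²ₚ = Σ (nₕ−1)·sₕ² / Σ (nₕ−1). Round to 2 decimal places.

149.90

1: (60−1)·14.20² = 59·201.64 = 11896.76
2: (11−1)·10.86² = 10·117.9396 = 1179.396
3: (80−1)·6.79² = 79·46.1041 = 3642.2239
4: (65−1)·15.34² = 64·235.3156 = 15060.1984
Numerator = 31778.5783; denominator = Σ(nₕ−1) = 212.
s²ₚ = 31778.5783/212 = 149.8990... → 149.90.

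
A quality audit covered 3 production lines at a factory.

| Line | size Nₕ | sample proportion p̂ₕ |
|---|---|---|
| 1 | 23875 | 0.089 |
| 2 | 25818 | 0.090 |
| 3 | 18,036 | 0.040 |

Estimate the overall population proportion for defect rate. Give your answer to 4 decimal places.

Wₕ = Nₕ/N with N = 67729: 0.3525, 0.3812, 0.2663.
p̂_st = 0.3525·0.089 + 0.3812·0.090 + 0.2663·0.040 ≈ 0.076333... → 0.0763.

0.0763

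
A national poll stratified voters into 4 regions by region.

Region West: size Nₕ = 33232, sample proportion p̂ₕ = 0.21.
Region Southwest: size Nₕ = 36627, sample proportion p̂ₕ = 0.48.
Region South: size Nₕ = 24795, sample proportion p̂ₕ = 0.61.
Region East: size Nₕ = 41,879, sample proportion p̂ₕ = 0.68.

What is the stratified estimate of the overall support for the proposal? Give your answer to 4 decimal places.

0.4992

Wₕ = Nₕ/N with N = 136533: 0.2434, 0.2683, 0.1816, 0.3067.
p̂_st = 0.2434·0.21 + 0.2683·0.48 + 0.1816·0.61 + 0.3067·0.68 ≈ 0.499237... → 0.4992.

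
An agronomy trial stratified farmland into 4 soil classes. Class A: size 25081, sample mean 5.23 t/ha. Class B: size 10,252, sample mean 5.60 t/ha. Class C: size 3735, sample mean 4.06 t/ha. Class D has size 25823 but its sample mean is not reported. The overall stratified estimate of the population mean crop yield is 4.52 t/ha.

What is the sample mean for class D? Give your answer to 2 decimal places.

N = 25081 + 10252 + 3735 + 25823 = 64891.
Overall total = μ·N = 4.52·64891 = 293307.32.
Subtract the known strata: 25081·5.23 + 10252·5.60 + 3735·4.06 = 203748.93.
Remaining total for class D: 293307.32 − 203748.93 = 89558.39.
Divide by its size: 89558.39 / 25823 = 3.4682... → 3.47.

3.47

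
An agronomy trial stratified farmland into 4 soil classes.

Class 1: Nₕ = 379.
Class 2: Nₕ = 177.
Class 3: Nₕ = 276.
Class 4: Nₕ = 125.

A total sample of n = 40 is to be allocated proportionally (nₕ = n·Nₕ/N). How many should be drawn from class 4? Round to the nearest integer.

Share of class 4 = 125/957 = 0.13062.
Allocate 40 × 0.13062 = 5.225... → 5.

5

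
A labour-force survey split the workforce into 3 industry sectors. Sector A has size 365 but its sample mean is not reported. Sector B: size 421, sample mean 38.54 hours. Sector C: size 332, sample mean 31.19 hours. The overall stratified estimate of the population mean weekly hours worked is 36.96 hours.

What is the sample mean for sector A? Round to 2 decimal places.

Σ Nₕx̄ₕ = N·μ, so 365·x̄_A = 1118·36.96 − (421·38.54 + 332·31.19).
= 41321.28 − 26580.42 = 14740.86.
x̄_A = 14740.86 / 365 = 40.3859... → 40.39.

40.39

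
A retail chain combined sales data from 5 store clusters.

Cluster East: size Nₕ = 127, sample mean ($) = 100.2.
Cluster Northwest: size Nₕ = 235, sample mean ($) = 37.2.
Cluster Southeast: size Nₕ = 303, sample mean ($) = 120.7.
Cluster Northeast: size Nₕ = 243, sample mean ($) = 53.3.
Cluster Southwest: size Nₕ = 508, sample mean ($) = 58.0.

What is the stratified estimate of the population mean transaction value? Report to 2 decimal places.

70.94

N = 1416; weights Wₕ = Nₕ/N = (0.0897, 0.1660, 0.2140, 0.1716, 0.3588).
x̄_st = Σ Wₕ·x̄ₕ = 0.0897·100.2 + 0.1660·37.2 + 0.2140·120.7 + 0.1716·53.3 + 0.3588·58.0 ≈ 70.9431...
→ 70.94.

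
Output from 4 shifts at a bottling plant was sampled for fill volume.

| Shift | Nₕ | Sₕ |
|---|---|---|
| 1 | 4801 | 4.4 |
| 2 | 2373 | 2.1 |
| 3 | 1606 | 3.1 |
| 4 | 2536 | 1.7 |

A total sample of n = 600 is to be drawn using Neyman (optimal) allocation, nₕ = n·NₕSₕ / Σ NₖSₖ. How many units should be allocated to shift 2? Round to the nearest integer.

84

Σ NₕSₕ = 4801·4.4 + 2373·2.1 + 1606·3.1 + 2536·1.7 = 35397.5.
Share for 2: 4983.3/35397.5 = 0.14078.
n_2 = 600 × 0.14078 = 84.469... → 84.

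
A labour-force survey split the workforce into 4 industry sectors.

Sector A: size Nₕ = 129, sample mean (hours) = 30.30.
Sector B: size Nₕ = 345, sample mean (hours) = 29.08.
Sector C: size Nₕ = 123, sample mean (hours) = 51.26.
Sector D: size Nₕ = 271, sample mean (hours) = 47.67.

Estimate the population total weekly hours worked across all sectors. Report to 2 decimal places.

33164.85

Estimate total by summing Nₕ·x̄ₕ over strata.
129·30.30 + 345·29.08 + 123·51.26 + 271·47.67 = 3908.7 + 10032.6 + 6304.98 + 12918.57 = 33164.85.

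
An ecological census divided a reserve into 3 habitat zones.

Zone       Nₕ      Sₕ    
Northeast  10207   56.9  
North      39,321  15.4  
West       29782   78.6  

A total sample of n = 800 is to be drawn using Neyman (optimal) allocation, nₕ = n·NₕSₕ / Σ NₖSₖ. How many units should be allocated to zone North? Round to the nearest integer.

137

Σ NₕSₕ = 10207·56.9 + 39321·15.4 + 29782·78.6 = 3527186.9.
Share for North: 605543.4/3527186.9 = 0.17168.
n_North = 800 × 0.17168 = 137.343... → 137.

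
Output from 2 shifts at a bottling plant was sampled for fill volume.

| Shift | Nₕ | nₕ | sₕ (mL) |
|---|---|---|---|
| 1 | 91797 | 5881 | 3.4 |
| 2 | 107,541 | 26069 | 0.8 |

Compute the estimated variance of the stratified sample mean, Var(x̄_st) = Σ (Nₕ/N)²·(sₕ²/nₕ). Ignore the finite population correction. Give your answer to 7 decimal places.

0.0004240

N = 199338; Wₕ = Nₕ/N.
shift 1: (91797/199338)²·3.4²/5881 = 0.0004168535
shift 2: (107541/199338)²·0.8²/26069 = 0.0000071454
Sum = 0.0004239988 → 0.0004240.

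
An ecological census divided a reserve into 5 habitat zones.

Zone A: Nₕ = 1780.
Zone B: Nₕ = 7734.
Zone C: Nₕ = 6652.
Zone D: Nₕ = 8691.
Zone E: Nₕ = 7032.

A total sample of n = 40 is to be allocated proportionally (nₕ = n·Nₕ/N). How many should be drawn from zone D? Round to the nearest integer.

N = 1780 + 7734 + 6652 + 8691 + 7032 = 31889.
n_D = 40·8691/31889 = 10.902... → 11.

11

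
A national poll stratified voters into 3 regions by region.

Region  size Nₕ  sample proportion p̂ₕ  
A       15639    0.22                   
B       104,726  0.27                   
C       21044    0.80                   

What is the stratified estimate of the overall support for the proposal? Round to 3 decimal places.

0.343

Wₕ = Nₕ/N with N = 141409: 0.1106, 0.7406, 0.1488.
p̂_st = 0.1106·0.22 + 0.7406·0.27 + 0.1488·0.80 ≈ 0.34334... → 0.343.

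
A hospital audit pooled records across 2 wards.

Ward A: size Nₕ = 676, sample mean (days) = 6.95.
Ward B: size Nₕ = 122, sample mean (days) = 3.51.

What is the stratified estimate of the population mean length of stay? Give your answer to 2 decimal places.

6.42

N = 676 + 122 = 798.
The stratified mean weights each stratum mean by its population share Nₕ/N.
Σ Nₕx̄ₕ = 676·6.95 + 122·3.51 = 4698.2 + 428.22 = 5126.42.
Divide by N: 5126.42 / 798 = 6.4241... → 6.42.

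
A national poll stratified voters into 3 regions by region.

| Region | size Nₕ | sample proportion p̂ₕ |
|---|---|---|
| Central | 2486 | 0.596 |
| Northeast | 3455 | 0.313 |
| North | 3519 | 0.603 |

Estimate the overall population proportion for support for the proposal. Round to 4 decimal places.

Wₕ = Nₕ/N with N = 9460: 0.2628, 0.3652, 0.3720.
p̂_st = 0.2628·0.596 + 0.3652·0.313 + 0.3720·0.603 ≈ 0.495246... → 0.4952.

0.4952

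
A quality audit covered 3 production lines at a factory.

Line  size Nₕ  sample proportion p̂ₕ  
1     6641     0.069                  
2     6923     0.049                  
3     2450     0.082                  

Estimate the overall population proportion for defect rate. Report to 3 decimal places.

0.062

N = 6641 + 6923 + 2450 = 16014.
Overall proportion = Σ (Nₕ/N)·p̂ₕ.
Σ Nₕp̂ₕ = 458.229 + 339.227 + 200.9 = 998.356.
998.356 / 16014 = 0.06234... → 0.062.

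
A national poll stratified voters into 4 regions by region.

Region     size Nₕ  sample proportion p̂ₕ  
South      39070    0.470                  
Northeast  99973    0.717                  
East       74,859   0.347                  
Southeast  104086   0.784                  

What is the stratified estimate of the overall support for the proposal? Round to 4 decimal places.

Wₕ = Nₕ/N with N = 317988: 0.1229, 0.3144, 0.2354, 0.3273.
p̂_st = 0.1229·0.470 + 0.3144·0.717 + 0.2354·0.347 + 0.3273·0.784 ≈ 0.621480... → 0.6215.

0.6215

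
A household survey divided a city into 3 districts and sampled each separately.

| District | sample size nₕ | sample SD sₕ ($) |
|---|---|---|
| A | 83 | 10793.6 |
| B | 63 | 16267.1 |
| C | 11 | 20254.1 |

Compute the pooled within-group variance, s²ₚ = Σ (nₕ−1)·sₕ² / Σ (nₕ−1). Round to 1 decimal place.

A: (83−1)·10793.6² = 82·116501800.96 = 9553147678.72
B: (63−1)·16267.1² = 62·264618542.41 = 16406349629.42
C: (11−1)·20254.1² = 10·410228566.81 = 4102285668.1
Numerator = 30061782976.24; denominator = Σ(nₕ−1) = 154.
s²ₚ = 30061782976.24/154 = 195206382.963... → 195206383.0.

195206383.0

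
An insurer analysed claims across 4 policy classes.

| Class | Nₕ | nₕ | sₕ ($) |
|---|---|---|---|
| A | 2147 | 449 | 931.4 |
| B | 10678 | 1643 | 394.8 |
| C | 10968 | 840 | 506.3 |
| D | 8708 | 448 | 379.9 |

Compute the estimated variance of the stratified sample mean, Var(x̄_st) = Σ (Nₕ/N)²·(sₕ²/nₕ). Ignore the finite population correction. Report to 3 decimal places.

76.551

N = 32501. Term for each stratum: Wₕ²sₕ²/nₕ.
Var(x̄_st) = 8.431343 + 10.240074 + 34.753456 + 23.126183 = 76.551058 → 76.551.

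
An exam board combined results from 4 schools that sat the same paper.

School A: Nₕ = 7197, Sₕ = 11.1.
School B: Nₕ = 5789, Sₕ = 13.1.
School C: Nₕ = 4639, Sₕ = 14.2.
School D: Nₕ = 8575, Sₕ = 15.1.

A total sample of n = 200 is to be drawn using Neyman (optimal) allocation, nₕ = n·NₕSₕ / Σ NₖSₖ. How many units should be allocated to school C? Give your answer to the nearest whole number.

38

A: NₕSₕ = 7197·11.1 = 79886.7
B: NₕSₕ = 5789·13.1 = 75835.9
C: NₕSₕ = 4639·14.2 = 65873.8
D: NₕSₕ = 8575·15.1 = 129482.5
Σ NₕSₕ = 351078.9.
n_C = 200·65873.8/351078.9 = 37.526... → 38.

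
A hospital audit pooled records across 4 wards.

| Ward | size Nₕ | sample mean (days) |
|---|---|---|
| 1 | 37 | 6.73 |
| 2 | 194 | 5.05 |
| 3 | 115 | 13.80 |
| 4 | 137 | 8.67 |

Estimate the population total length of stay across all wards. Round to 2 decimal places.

4003.50

Population total = Σ Nₕ·x̄ₕ (each stratum's size times its mean).
37·6.73 + 194·5.05 + 115·13.80 + 137·8.67 = 249.01 + 979.7 + 1587 + 1187.79 = 4003.50.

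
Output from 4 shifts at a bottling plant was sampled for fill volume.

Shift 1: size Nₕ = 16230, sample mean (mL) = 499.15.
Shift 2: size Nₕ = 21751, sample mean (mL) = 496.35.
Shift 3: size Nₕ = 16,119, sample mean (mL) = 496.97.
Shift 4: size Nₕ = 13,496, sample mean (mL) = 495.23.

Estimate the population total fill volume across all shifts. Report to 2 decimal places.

33591596.86

Population total = Σ Nₕ·x̄ₕ (each stratum's size times its mean).
16230·499.15 + 21751·496.35 + 16119·496.97 + 13496·495.23 = 8101204.5 + 10796108.85 + 8010659.43 + 6683624.08 = 33591596.86.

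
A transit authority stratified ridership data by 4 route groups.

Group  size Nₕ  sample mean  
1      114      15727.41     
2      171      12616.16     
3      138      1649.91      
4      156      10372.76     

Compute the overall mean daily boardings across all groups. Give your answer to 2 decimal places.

N = 114 + 171 + 138 + 156 = 579.
Weight each subgroup mean by Nₕ/N and sum.
Σ Nₕx̄ₕ = 114·15727.41 + 171·12616.16 + 138·1649.91 + 156·10372.76 = 1792924.74 + 2157363.36 + 227687.58 + 1618150.56 = 5796126.24.
Divide by N: 5796126.24 / 579 = 10010.5807... → 10010.58.

10010.58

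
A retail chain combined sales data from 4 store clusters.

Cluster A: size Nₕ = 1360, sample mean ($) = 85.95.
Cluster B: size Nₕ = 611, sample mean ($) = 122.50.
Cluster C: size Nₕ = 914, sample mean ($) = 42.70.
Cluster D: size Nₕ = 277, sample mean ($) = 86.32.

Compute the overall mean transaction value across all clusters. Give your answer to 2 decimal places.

N = 1360 + 611 + 914 + 277 = 3162.
Overall mean = Σ (Nₕ/N)·x̄ₕ — weight by population share, not a simple average.
Σ Nₕx̄ₕ = 1360·85.95 + 611·122.50 + 914·42.70 + 277·86.32 = 116892 + 74847.5 + 39027.8 + 23910.64 = 254677.94.
Divide by N: 254677.94 / 3162 = 80.5433... → 80.54.

80.54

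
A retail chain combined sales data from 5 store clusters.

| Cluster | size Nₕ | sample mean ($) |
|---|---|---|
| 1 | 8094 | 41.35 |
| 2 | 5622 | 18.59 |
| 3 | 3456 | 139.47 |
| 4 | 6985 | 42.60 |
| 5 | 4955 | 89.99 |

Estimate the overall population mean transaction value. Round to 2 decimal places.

57.18

x̄_st = (Σ Nₕx̄ₕ) / (Σ Nₕ) = (8094·41.35 + 5622·18.59 + 3456·139.47 + 6985·42.60 + 4955·89.99) / 29112
= 1664669.65 / 29112 = 57.1816... → 57.18.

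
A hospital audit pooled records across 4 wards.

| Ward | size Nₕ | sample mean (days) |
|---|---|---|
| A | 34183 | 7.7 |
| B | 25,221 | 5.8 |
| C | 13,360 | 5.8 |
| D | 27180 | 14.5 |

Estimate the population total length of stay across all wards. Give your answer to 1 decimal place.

A: 34183·7.7 = 263209.1
B: 25221·5.8 = 146281.8
C: 13360·5.8 = 77488
D: 27180·14.5 = 394110
τ̂ = Σ Nₕx̄ₕ = 881088.9.

881088.9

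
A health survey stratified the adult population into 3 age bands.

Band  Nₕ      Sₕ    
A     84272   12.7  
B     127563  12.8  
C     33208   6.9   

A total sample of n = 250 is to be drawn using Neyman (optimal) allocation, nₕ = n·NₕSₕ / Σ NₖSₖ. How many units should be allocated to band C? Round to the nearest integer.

20

A: NₕSₕ = 84272·12.7 = 1070254.4
B: NₕSₕ = 127563·12.8 = 1632806.4
C: NₕSₕ = 33208·6.9 = 229135.2
Σ NₕSₕ = 2932196.
n_C = 250·229135.2/2932196 = 19.536... → 20.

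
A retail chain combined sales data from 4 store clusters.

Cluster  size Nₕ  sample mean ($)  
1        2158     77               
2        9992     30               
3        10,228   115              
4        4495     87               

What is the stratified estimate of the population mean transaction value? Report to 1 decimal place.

x̄_st = (Σ Nₕx̄ₕ) / (Σ Nₕ) = (2158·77 + 9992·30 + 10228·115 + 4495·87) / 26873
= 2033211 / 26873 = 75.660... → 75.7.

75.7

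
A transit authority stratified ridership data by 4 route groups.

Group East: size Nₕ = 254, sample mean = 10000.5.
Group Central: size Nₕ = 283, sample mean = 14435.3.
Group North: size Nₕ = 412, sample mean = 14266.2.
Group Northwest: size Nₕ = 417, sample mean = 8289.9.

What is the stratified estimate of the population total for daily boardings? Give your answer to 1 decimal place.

15959879.6

East: 254·10000.5 = 2540127
Central: 283·14435.3 = 4085189.9
North: 412·14266.2 = 5877674.4
Northwest: 417·8289.9 = 3456888.3
τ̂ = Σ Nₕx̄ₕ = 15959879.6.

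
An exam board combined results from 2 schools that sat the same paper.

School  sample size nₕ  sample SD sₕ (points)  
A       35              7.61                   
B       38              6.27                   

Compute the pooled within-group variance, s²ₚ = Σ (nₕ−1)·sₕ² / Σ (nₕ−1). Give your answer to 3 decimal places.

48.220

Degrees of freedom: 34 + 37 = 71.
Σ(nₕ−1)sₕ² = 34·57.9121 + 37·39.3129 = 3423.5887.
s²ₚ = 3423.5887 / 71 = 48.21956... → 48.220.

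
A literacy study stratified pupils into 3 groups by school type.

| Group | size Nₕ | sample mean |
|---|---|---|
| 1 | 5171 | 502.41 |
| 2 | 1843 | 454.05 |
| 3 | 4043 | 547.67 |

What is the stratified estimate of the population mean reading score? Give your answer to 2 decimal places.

510.90

N = 5171 + 1843 + 4043 = 11057.
Overall mean = Σ (Nₕ/N)·x̄ₕ — weight by population share, not a simple average.
Σ Nₕx̄ₕ = 5171·502.41 + 1843·454.05 + 4043·547.67 = 2597962.11 + 836814.15 + 2214229.81 = 5649006.07.
Divide by N: 5649006.07 / 11057 = 510.8986... → 510.90.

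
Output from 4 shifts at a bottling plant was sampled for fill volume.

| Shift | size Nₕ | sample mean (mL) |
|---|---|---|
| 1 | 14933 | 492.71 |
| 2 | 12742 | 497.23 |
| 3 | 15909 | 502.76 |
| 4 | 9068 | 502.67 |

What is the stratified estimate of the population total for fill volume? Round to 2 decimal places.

1: 14933·492.71 = 7357638.43
2: 12742·497.23 = 6335704.66
3: 15909·502.76 = 7998408.84
4: 9068·502.67 = 4558211.56
τ̂ = Σ Nₕx̄ₕ = 26249963.49.

26249963.49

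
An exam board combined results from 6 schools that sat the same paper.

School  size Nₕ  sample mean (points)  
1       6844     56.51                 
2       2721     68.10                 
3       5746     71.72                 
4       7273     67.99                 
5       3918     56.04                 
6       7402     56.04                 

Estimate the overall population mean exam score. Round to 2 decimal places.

62.32

N = 33904; weights Wₕ = Nₕ/N = (0.2019, 0.0803, 0.1695, 0.2145, 0.1156, 0.2183).
x̄_st = Σ Wₕ·x̄ₕ = 0.2019·56.51 + 0.0803·68.10 + 0.1695·71.72 + 0.2145·67.99 + 0.1156·56.04 + 0.2183·56.04 ≈ 62.3237...
→ 62.32.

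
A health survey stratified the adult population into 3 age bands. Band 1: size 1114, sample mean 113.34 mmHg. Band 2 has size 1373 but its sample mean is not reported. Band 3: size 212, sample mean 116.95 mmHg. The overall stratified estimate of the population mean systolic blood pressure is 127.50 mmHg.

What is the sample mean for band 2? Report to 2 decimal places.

140.62

Σ Nₕx̄ₕ = N·μ, so 1373·x̄_2 = 2699·127.50 − (1114·113.34 + 212·116.95).
= 344122.5 − 151054.16 = 193068.34.
x̄_2 = 193068.34 / 1373 = 140.6179... → 140.62.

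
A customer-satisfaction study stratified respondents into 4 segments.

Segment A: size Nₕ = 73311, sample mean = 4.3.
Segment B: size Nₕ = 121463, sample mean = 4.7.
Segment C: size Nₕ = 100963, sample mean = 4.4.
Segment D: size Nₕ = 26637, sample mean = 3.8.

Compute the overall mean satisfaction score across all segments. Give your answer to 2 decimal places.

4.44

x̄_st = (Σ Nₕx̄ₕ) / (Σ Nₕ) = (73311·4.3 + 121463·4.7 + 100963·4.4 + 26637·3.8) / 322374
= 1431571.2 / 322374 = 4.4407... → 4.44.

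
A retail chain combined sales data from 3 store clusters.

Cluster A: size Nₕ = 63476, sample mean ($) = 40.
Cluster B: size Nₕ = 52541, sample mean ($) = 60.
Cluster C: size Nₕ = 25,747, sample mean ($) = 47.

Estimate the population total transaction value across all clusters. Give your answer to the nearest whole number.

6901609

Estimate total by summing Nₕ·x̄ₕ over strata.
63476·40 + 52541·60 + 25747·47 = 2539040 + 3152460 + 1210109 = 6901609.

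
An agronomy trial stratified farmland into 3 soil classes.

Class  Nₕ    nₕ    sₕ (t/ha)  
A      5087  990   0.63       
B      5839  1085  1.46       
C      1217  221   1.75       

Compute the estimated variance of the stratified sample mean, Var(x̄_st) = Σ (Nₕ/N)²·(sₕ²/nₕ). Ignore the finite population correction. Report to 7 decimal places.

0.0006638

N = 12143. Term for each stratum: Wₕ²sₕ²/nₕ.
Var(x̄_st) = 0.0000703586 + 0.0004542563 + 0.0001391916 = 0.0006638065 → 0.0006638.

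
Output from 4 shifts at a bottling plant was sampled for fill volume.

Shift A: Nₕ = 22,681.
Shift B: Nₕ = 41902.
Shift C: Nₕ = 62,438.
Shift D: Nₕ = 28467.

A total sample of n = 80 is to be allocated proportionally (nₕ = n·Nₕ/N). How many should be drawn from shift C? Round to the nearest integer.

Share of shift C = 62438/155488 = 0.40156.
Allocate 80 × 0.40156 = 32.125... → 32.

32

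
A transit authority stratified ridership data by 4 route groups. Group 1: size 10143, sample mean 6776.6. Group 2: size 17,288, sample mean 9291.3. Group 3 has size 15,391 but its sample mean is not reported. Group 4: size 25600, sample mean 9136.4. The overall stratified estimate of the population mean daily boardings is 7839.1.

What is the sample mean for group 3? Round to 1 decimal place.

4750.3

N = 10143 + 17288 + 15391 + 25600 = 68422.
Overall total = μ·N = 7839.1·68422 = 536366900.2.
Subtract the known strata: 10143·6776.6 + 17288·9291.3 + 25600·9136.4 = 463254888.2.
Remaining total for group 3: 536366900.2 − 463254888.2 = 73112012.
Divide by its size: 73112012 / 15391 = 4750.309... → 4750.3.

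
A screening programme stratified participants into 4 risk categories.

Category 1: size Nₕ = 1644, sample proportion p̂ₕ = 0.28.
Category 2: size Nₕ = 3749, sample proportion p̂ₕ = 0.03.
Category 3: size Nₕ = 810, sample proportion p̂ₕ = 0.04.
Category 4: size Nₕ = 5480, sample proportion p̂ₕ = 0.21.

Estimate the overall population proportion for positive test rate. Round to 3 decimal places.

Wₕ = Nₕ/N with N = 11683: 0.1407, 0.3209, 0.0693, 0.4691.
p̂_st = 0.1407·0.28 + 0.3209·0.03 + 0.0693·0.04 + 0.4691·0.21 ≈ 0.15030... → 0.150.

0.150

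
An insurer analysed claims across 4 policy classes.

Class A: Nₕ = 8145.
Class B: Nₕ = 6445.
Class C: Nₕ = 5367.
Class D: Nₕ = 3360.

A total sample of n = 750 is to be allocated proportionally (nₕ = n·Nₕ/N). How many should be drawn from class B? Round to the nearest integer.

N = 8145 + 6445 + 5367 + 3360 = 23317.
n_B = 750·6445/23317 = 207.306... → 207.

207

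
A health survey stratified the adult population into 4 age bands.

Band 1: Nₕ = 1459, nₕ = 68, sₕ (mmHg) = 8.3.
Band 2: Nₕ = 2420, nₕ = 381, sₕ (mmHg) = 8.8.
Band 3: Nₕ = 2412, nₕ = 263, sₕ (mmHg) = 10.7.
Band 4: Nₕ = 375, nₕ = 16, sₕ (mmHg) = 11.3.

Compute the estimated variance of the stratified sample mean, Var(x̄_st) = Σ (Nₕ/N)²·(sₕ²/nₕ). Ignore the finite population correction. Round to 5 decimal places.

N = 6666. Term for each stratum: Wₕ²sₕ²/nₕ.
Var(x̄_st) = 0.04853189 + 0.02678801 + 0.05699487 + 0.02525625 = 0.15757103 → 0.15757.

0.15757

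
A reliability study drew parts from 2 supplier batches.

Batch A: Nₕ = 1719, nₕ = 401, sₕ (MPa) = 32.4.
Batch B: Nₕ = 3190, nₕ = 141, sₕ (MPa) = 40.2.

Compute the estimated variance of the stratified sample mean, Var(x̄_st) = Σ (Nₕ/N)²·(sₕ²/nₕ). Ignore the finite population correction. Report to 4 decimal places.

N = 4909; Wₕ = Nₕ/N.
batch A: (1719/4909)²·32.4²/401 = 0.3210047
batch B: (3190/4909)²·40.2²/141 = 4.8398098
Sum = 5.1608145 → 5.1608.

5.1608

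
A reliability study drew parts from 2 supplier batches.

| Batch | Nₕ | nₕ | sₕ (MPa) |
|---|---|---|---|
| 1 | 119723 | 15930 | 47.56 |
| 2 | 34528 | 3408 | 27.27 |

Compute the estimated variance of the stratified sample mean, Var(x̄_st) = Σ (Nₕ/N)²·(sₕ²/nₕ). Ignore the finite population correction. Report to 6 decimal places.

0.096473

N = 154251; Wₕ = Nₕ/N.
batch 1: (119723/154251)²·47.56²/15930 = 0.085539582
batch 2: (34528/154251)²·27.27²/3408 = 0.010933458
Sum = 0.096473040 → 0.096473.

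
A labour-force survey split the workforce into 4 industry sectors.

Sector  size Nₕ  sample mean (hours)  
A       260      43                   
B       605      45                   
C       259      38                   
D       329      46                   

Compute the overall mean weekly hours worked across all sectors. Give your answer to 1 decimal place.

43.6

N = 260 + 605 + 259 + 329 = 1453.
Overall mean = Σ (Nₕ/N)·x̄ₕ — weight by population share, not a simple average.
Σ Nₕx̄ₕ = 260·43 + 605·45 + 259·38 + 329·46 = 11180 + 27225 + 9842 + 15134 = 63381.
Divide by N: 63381 / 1453 = 43.621... → 43.6.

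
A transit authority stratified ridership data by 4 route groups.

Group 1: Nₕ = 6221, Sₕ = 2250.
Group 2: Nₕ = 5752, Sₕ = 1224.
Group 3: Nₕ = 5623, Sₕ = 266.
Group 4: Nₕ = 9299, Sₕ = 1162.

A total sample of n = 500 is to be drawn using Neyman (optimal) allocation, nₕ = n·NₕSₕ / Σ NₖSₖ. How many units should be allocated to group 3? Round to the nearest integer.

1: NₕSₕ = 6221·2250 = 13997250
2: NₕSₕ = 5752·1224 = 7040448
3: NₕSₕ = 5623·266 = 1495718
4: NₕSₕ = 9299·1162 = 10805438
Σ NₕSₕ = 33338854.
n_3 = 500·1495718/33338854 = 22.432... → 22.

22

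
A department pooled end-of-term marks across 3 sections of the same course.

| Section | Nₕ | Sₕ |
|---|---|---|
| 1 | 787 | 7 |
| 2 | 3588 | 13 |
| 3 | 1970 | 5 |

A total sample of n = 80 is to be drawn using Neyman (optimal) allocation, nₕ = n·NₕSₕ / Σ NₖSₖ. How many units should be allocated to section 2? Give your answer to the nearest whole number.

60

1: NₕSₕ = 787·7 = 5509
2: NₕSₕ = 3588·13 = 46644
3: NₕSₕ = 1970·5 = 9850
Σ NₕSₕ = 62003.
n_2 = 80·46644/62003 = 60.183... → 60.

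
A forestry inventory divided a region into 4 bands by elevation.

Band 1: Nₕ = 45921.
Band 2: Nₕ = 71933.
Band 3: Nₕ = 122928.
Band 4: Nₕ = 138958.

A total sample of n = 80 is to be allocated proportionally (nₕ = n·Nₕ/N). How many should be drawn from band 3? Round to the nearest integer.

26

Share of band 3 = 122928/379740 = 0.32372.
Allocate 80 × 0.32372 = 25.897... → 26.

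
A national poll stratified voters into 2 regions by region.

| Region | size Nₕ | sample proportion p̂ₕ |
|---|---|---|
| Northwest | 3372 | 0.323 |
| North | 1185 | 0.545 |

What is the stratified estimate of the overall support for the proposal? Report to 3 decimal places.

0.381

N = 3372 + 1185 = 4557.
Overall proportion = Σ (Nₕ/N)·p̂ₕ.
Σ Nₕp̂ₕ = 1089.156 + 645.825 = 1734.981.
1734.981 / 4557 = 0.38073... → 0.381.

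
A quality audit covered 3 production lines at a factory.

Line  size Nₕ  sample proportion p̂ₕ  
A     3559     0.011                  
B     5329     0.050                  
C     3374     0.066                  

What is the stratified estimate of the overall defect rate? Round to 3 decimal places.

N = 3559 + 5329 + 3374 = 12262.
Overall proportion = Σ (Nₕ/N)·p̂ₕ.
Σ Nₕp̂ₕ = 39.149 + 266.45 + 222.684 = 528.283.
528.283 / 12262 = 0.04308... → 0.043.

0.043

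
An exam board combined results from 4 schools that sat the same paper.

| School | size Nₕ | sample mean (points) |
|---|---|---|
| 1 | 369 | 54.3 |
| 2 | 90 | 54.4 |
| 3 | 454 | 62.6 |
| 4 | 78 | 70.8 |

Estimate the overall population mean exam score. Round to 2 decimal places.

59.41

N = 991; weights Wₕ = Nₕ/N = (0.3724, 0.0908, 0.4581, 0.0787).
x̄_st = Σ Wₕ·x̄ₕ = 0.3724·54.3 + 0.0908·54.4 + 0.4581·62.6 + 0.0787·70.8 ≈ 59.4102...
→ 59.41.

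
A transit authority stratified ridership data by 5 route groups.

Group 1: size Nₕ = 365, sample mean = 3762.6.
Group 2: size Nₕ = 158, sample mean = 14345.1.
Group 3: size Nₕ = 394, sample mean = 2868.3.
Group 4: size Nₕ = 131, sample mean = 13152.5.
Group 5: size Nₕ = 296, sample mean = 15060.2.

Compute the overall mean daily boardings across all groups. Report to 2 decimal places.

N = 1344; weights Wₕ = Nₕ/N = (0.2716, 0.1176, 0.2932, 0.0975, 0.2202).
x̄_st = Σ Wₕ·x̄ₕ = 0.2716·3762.6 + 0.1176·14345.1 + 0.2932·2868.3 + 0.0975·13152.5 + 0.2202·15060.2 ≈ 8147.9031...
→ 8147.90.

8147.90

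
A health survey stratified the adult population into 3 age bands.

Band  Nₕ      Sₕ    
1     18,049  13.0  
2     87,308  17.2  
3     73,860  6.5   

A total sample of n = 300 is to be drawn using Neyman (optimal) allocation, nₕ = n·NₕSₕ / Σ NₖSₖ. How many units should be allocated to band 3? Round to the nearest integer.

Σ NₕSₕ = 18049·13.0 + 87308·17.2 + 73860·6.5 = 2216424.6.
Share for 3: 480090/2216424.6 = 0.21661.
n_3 = 300 × 0.21661 = 64.982... → 65.

65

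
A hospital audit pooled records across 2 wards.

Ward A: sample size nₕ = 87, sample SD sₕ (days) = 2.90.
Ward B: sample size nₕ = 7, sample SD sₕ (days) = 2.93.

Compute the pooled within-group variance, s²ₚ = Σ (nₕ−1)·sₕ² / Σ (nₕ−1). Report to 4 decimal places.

8.4214

Degrees of freedom: 86 + 6 = 92.
Σ(nₕ−1)sₕ² = 86·8.41 + 6·8.5849 = 774.7694.
s²ₚ = 774.7694 / 92 = 8.421407... → 8.4214.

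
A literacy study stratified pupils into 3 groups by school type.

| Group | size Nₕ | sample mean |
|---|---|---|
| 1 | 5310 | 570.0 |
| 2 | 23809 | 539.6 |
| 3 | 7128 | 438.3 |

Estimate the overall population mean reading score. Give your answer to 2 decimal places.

524.13

N = 5310 + 23809 + 7128 = 36247.
Weight each subgroup mean by Nₕ/N and sum.
Σ Nₕx̄ₕ = 5310·570.0 + 23809·539.6 + 7128·438.3 = 3026700 + 12847336.4 + 3124202.4 = 18998238.8.
Divide by N: 18998238.8 / 36247 = 524.1327... → 524.13.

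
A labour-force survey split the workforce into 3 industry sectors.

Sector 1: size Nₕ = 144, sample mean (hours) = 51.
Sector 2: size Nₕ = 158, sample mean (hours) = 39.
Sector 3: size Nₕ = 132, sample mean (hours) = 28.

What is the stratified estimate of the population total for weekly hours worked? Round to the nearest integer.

17202

1: 144·51 = 7344
2: 158·39 = 6162
3: 132·28 = 3696
τ̂ = Σ Nₕx̄ₕ = 17202.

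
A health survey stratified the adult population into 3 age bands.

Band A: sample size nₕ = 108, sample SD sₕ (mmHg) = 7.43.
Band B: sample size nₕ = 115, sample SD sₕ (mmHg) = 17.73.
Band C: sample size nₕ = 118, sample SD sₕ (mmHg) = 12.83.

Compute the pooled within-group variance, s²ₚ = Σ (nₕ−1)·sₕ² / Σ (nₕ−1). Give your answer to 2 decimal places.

Degrees of freedom: 107 + 114 + 117 = 338.
Σ(nₕ−1)sₕ² = 107·55.2049 + 114·314.3529 + 117·164.6089 = 61002.3962.
s²ₚ = 61002.3962 / 338 = 180.4805... → 180.48.

180.48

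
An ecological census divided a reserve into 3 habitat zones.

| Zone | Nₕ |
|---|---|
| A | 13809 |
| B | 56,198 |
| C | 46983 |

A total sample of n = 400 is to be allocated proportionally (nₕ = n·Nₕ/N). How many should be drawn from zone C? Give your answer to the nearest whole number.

161

Share of zone C = 46983/116990 = 0.40160.
Allocate 400 × 0.40160 = 160.639... → 161.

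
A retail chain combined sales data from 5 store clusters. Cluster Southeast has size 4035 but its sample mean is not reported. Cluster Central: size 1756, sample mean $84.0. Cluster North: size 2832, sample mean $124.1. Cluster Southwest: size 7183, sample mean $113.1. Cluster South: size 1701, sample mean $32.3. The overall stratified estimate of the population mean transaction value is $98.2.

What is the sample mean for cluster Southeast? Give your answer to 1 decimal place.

87.5

N = 4035 + 1756 + 2832 + 7183 + 1701 = 17507.
Overall total = μ·N = 98.2·17507 = 1719187.4.
Subtract the known strata: 1756·84.0 + 2832·124.1 + 7183·113.1 + 1701·32.3 = 1366294.8.
Remaining total for cluster Southeast: 1719187.4 − 1366294.8 = 352892.6.
Divide by its size: 352892.6 / 4035 = 87.458... → 87.5.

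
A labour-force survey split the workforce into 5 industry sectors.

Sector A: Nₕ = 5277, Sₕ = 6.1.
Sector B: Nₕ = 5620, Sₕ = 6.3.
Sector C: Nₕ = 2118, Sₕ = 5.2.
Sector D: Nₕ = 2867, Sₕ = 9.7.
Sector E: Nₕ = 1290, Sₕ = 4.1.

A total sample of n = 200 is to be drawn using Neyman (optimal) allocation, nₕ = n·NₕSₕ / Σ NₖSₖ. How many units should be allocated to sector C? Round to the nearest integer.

Σ NₕSₕ = 5277·6.1 + 5620·6.3 + 2118·5.2 + 2867·9.7 + 1290·4.1 = 111708.2.
Share for C: 11013.6/111708.2 = 0.09859.
n_C = 200 × 0.09859 = 19.719... → 20.

20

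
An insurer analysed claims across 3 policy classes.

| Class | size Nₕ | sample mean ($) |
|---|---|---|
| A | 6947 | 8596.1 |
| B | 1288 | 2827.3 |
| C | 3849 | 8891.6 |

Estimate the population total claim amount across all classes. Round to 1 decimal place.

Population total = Σ Nₕ·x̄ₕ (each stratum's size times its mean).
6947·8596.1 + 1288·2827.3 + 3849·8891.6 = 59717106.7 + 3641562.4 + 34223768.4 = 97582437.5.

97582437.5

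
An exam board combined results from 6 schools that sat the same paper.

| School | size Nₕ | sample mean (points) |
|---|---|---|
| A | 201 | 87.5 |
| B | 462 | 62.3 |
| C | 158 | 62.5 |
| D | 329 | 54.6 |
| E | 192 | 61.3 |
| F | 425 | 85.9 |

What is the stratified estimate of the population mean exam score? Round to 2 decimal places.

x̄_st = (Σ Nₕx̄ₕ) / (Σ Nₕ) = (201·87.5 + 462·62.3 + 158·62.5 + 329·54.6 + 192·61.3 + 425·85.9) / 1767
= 122485.6 / 1767 = 69.3184... → 69.32.

69.32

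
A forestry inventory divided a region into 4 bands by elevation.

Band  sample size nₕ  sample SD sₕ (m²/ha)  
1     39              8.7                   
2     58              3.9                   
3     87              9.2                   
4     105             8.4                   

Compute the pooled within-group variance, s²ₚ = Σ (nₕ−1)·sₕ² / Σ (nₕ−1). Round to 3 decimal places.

Degrees of freedom: 38 + 57 + 86 + 104 = 285.
Σ(nₕ−1)sₕ² = 38·75.69 + 57·15.21 + 86·84.64 + 104·70.56 = 18360.47.
s²ₚ = 18360.47 / 285 = 64.42270... → 64.423.

64.423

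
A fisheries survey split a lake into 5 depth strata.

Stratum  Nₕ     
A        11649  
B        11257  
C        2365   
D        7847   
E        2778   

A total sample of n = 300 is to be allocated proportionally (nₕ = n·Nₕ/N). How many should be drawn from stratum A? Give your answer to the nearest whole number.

N = 11649 + 11257 + 2365 + 7847 + 2778 = 35896.
n_A = 300·11649/35896 = 97.356... → 97.

97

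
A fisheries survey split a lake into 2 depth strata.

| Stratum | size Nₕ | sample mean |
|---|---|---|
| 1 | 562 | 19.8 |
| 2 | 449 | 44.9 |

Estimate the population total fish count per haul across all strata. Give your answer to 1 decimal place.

1: 562·19.8 = 11127.6
2: 449·44.9 = 20160.1
τ̂ = Σ Nₕx̄ₕ = 31287.7.

31287.7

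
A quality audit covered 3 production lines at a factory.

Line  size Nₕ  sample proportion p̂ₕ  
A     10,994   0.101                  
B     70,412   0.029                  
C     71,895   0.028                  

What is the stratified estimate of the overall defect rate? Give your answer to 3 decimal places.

Wₕ = Nₕ/N with N = 153301: 0.0717, 0.4593, 0.4690.
p̂_st = 0.0717·0.101 + 0.4593·0.029 + 0.4690·0.028 ≈ 0.03369... → 0.034.

0.034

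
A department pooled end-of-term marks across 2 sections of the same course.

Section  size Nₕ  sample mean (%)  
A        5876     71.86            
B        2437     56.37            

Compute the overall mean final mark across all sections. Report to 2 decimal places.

N = 5876 + 2437 = 8313.
Weight each subgroup mean by Nₕ/N and sum.
Σ Nₕx̄ₕ = 5876·71.86 + 2437·56.37 = 422249.36 + 137373.69 = 559623.05.
Divide by N: 559623.05 / 8313 = 67.3190... → 67.32.

67.32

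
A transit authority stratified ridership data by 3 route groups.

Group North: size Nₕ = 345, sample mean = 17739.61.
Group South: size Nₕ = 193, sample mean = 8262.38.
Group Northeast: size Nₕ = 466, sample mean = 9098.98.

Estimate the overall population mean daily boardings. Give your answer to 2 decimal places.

11907.30

N = 1004; weights Wₕ = Nₕ/N = (0.3436, 0.1922, 0.4641).
x̄_st = Σ Wₕ·x̄ₕ = 0.3436·17739.61 + 0.1922·8262.38 + 0.4641·9098.98 ≈ 11907.3003...
→ 11907.30.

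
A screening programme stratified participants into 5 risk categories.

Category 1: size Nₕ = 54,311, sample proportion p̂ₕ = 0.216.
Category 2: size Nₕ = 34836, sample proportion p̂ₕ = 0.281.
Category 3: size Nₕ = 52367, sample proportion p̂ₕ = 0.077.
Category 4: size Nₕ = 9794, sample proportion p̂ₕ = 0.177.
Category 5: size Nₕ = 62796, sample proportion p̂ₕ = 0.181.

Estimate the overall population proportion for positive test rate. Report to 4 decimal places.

Wₕ = Nₕ/N with N = 214104: 0.2537, 0.1627, 0.2446, 0.0457, 0.2933.
p̂_st = 0.2537·0.216 + 0.1627·0.281 + 0.2446·0.077 + 0.0457·0.177 + 0.2933·0.181 ≈ 0.180529... → 0.1805.

0.1805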